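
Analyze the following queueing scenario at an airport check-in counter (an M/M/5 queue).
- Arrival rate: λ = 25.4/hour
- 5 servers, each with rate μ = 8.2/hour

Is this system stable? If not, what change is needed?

Stability requires ρ = λ/(cμ) < 1
ρ = 25.4/(5 × 8.2) = 25.4/41.00 = 0.6195
Since 0.6195 < 1, the system is STABLE.
The servers are busy 61.95% of the time.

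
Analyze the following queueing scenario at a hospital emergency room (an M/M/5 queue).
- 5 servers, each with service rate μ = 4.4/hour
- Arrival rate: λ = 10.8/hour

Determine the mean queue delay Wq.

Traffic intensity: ρ = λ/(cμ) = 10.8/(5×4.4) = 0.4909
Since ρ = 0.4909 < 1, system is stable.
Offered load a = λ/μ = cρ = 10.8/4.4 = 2.4545
P₀ = [ Σₙ₌₀^4 aⁿ/n! + a^5/(5!(1-ρ)) ]⁻¹
Σ = a^0/0! + a^1/1! + a^2/2! + a^3/3! + a^4/4! = 1.00000 + 2.45455 + 3.01240 + 2.46469 + 1.51242 = 10.4441
a^5/(5!(1-ρ)) = 89.0954/(120 × 0.5091) = 1.4584
P₀ = 1/(10.4441 + 1.4584) = 0.08402
Lq = P₀·a^5·ρ / (5!(1-ρ)²) = 0.084016 × 89.0954 × 0.49091 / (120 × 0.25917) = 0.1182
Wq = Lq/λ = 0.1182/10.8 = 0.01094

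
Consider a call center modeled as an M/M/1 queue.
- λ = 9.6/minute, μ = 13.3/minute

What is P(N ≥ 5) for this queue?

ρ = λ/μ = 9.6/13.3 = 0.7218
P(N ≥ n) = ρⁿ
P(N ≥ 5) = 0.7218^5
P(N ≥ 5) = 0.1959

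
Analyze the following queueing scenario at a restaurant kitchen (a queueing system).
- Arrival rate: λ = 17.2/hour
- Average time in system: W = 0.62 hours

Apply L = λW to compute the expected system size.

Little's Law: L = λW
L = 17.2 × 0.62 = 10.6640 orders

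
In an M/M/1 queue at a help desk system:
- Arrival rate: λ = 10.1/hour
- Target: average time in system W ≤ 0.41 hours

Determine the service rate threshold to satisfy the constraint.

For M/M/1: W = 1/(μ-λ)
Need W ≤ 0.41, so 1/(μ-λ) ≤ 0.41
μ - λ ≥ 1/0.41 = 2.4390
μ ≥ 10.1 + 2.4390 = 12.5390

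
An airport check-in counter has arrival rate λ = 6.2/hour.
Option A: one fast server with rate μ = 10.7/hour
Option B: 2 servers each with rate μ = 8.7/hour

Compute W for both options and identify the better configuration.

Option A: single server μ = 10.7 (M/M/1)
  ρ_A = 6.2/10.7 = 0.5794
  W_A = 1/(μ-λ) = 1/(10.7-6.2) = 1/4.50 = 0.2222

Option B: 2 servers μ = 8.7 (M/M/2)
  ρ_B = λ/(cμ) = 6.2/(2×8.7) = 0.3563
  Offered load a = λ/μ = cρ = 6.2/8.7 = 0.7126
  P₀ = [ Σₙ₌₀^1 aⁿ/n! + a^2/(2!(1-ρ)) ]⁻¹
  Σ = a^0/0! + a^1/1! = 1.0000 + 0.7126 = 1.7126
  a^2/(2!(1-ρ)) = 0.5079/(2 × 0.6437) = 0.3945
  P₀ = 1/(1.7126 + 0.3945) = 0.4746
  Lq = P₀·a^2·ρ / (2!(1-ρ)²) = 0.47458 × 0.50786 × 0.35632 / (2 × 0.41432) = 0.1036
  Wq_B = Lq/λ = 0.10364/6.2 = 0.016716
  W_B = Wq_B + 1/μ = 0.016716 + 0.11494 = 0.1317

Since W_B = 0.1317 < W_A = 0.2222, Option B (multiple servers) has the shorter time in system.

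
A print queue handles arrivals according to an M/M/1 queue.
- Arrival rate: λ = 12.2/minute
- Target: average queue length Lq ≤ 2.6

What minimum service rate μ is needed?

For M/M/1: Lq = λ²/(μ(μ-λ))
Need Lq ≤ 2.6, i.e. μ(μ-λ) ≥ λ²/2.6
μ² - 12.2μ - 148.84/2.6 ≥ 0  →  μ² - 12.2μ - 57.24615 ≥ 0
Quadratic formula (positive root): μ = [λ + √(λ² + 4×57.24615)]/2
Discriminant: 148.84 + 4×57.24615 = 377.8246, √377.8246 = 19.43771
μ ≥ (12.2 + 19.43771)/2 = 15.8189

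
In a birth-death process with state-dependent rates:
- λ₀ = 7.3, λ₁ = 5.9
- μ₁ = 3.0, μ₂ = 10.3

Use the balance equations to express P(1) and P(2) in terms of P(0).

Balance equations:
State 0: λ₀P₀ = μ₁P₁ → P₁ = (λ₀/μ₁)P₀ = (7.3/3.0)P₀ = 2.4333P₀
State 1: P₂ = (λ₀λ₁)/(μ₁μ₂)P₀ = (7.3×5.9)/(3.0×10.3)P₀ = 1.3939P₀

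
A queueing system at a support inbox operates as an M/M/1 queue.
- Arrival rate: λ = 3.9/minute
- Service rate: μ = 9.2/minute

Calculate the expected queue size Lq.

ρ = λ/μ = 3.9/9.2 = 0.4239
For M/M/1: Lq = λ²/(μ(μ-λ))
Lq = 15.21/(9.2 × 5.30)
Lq = 0.3119 emails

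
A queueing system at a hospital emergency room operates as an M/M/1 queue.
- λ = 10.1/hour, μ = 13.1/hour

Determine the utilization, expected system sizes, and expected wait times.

Step 1: ρ = λ/μ = 10.1/13.1 = 0.7710
Step 2: L = λ/(μ-λ) = 10.1/3.00 = 3.3667
Step 3: Lq = λ²/(μ(μ-λ)) = 102.01/(13.1×3.00) = 2.5957
Step 4: W = 1/(μ-λ) = 1/3.00 = 0.333333
Step 5: Wq = λ/(μ(μ-λ)) = 10.1/(13.1×3.00) = 0.2570
Step 6: P(0) = 1-ρ = 0.2290
Verify: L = λW = 10.1×0.333333 = 3.3667 ✔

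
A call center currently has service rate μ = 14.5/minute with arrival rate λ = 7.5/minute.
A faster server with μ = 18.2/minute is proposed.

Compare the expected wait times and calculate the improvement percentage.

System 1: ρ₁ = 7.5/14.5 = 0.5172, W₁ = 1/(14.5-7.5) = 0.14286
System 2: ρ₂ = 7.5/18.2 = 0.4121, W₂ = 1/(18.2-7.5) = 0.093458
Improvement: (W₁-W₂)/W₁ = (0.14286-0.093458)/0.14286 = 34.58%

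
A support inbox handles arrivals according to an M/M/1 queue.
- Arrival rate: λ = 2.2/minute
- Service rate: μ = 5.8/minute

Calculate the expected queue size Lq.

ρ = λ/μ = 2.2/5.8 = 0.3793
For M/M/1: Lq = λ²/(μ(μ-λ))
Lq = 4.84/(5.8 × 3.60)
Lq = 0.2318 emails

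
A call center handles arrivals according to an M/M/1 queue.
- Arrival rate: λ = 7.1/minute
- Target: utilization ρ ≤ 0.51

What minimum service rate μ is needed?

ρ = λ/μ, so μ = λ/ρ
μ ≥ 7.1/0.51 = 13.9216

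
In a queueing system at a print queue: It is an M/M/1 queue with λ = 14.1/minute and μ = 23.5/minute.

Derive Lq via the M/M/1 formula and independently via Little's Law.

Method 1 (direct): Lq = λ²/(μ(μ-λ)) = 198.81/(23.5 × 9.40) = 0.9000

Method 2 (Little's Law):
W = 1/(μ-λ) = 1/9.40 = 0.10638
Wq = W - 1/μ = 0.10638 - 0.042553 = 0.06383
Lq = λWq = 14.1 × 0.06383 = 0.9000 ✔ (matches Method 1)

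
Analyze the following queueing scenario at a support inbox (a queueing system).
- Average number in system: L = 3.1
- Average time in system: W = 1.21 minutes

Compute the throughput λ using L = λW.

Little's Law: L = λW, so λ = L/W
λ = 3.1/1.21 = 2.5620 emails/minute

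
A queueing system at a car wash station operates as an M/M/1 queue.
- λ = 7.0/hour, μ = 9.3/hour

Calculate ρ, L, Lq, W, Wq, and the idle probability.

Step 1: ρ = λ/μ = 7.0/9.3 = 0.7527
Step 2: L = λ/(μ-λ) = 7.0/2.30 = 3.0435
Step 3: Lq = λ²/(μ(μ-λ)) = 49.00/(9.3×2.30) = 2.2908
Step 4: W = 1/(μ-λ) = 1/2.30 = 0.43478
Step 5: Wq = λ/(μ(μ-λ)) = 7.0/(9.3×2.30) = 0.3273
Step 6: P(0) = 1-ρ = 0.2473
Verify: L = λW = 7.0×0.43478 = 3.0435 ✔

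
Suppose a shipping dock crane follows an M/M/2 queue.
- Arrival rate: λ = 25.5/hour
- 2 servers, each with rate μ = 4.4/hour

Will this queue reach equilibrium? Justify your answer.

Stability requires ρ = λ/(cμ) < 1
ρ = 25.5/(2 × 4.4) = 25.5/8.80 = 2.8977
Since 2.8977 ≥ 1, the system is UNSTABLE.
Need c > λ/μ = 25.5/4.4 = 5.80.
Minimum servers needed: c = 6.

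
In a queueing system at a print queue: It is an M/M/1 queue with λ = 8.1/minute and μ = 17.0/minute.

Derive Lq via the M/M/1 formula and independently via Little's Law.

Method 1 (direct): Lq = λ²/(μ(μ-λ)) = 65.61/(17.0 × 8.90) = 0.4336

Method 2 (Little's Law):
W = 1/(μ-λ) = 1/8.90 = 0.11236
Wq = W - 1/μ = 0.11236 - 0.058824 = 0.053536
Lq = λWq = 8.1 × 0.053536 = 0.4336 ✔ (matches Method 1)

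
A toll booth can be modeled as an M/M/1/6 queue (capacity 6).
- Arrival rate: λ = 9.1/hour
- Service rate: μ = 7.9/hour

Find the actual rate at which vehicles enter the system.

ρ = λ/μ = 9.1/7.9 = 1.1519
P₀ = (1-ρ)/(1-ρ^(K+1)) = (1-1.1519)/(1-1.1519^7) = -0.1519/-1.6909 = 0.08983
P_K = P₀×ρ^K = 0.08983 × 1.1519^6 = 0.08983 × 2.3361 = 0.2099
λ_eff = λ(1-P_K) = 9.1 × (1 - 0.209854) = 9.1 × 0.790146 = 7.1903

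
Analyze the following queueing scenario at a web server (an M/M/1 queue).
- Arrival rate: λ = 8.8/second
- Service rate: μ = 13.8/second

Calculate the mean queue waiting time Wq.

First, compute utilization: ρ = λ/μ = 8.8/13.8 = 0.6377
For M/M/1: Wq = λ/(μ(μ-λ))
Wq = 8.8/(13.8 × (13.8-8.8))
Wq = 8.8/(13.8 × 5.00)
Wq = 0.1275 seconds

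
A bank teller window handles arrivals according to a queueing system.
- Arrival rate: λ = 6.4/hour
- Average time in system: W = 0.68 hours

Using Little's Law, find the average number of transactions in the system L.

Little's Law: L = λW
L = 6.4 × 0.68 = 4.3520 transactions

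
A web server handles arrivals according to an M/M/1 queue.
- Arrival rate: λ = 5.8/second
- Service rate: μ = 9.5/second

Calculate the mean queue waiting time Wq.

First, compute utilization: ρ = λ/μ = 5.8/9.5 = 0.6105
For M/M/1: Wq = λ/(μ(μ-λ))
Wq = 5.8/(9.5 × (9.5-5.8))
Wq = 5.8/(9.5 × 3.70)
Wq = 0.1650 seconds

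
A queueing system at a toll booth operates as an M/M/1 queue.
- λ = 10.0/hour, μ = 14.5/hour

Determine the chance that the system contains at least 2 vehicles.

ρ = λ/μ = 10.0/14.5 = 0.68966
P(N ≥ n) = ρⁿ
P(N ≥ 2) = 0.68966^2
P(N ≥ 2) = 0.4756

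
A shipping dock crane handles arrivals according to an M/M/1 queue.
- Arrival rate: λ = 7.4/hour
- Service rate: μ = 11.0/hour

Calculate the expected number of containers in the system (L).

ρ = λ/μ = 7.4/11.0 = 0.6727
For M/M/1: L = λ/(μ-λ)
L = 7.4/(11.0-7.4) = 7.4/3.60
L = 2.0556 containers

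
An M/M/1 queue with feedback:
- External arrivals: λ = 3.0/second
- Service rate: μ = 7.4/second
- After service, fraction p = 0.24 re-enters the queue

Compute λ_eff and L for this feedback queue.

Effective arrival rate: λ_eff = λ/(1-p) = 3.0/(1-0.24) = 3.0/0.76 = 3.9474
ρ = λ_eff/μ = 3.9474/7.4 = 0.53343
L = ρ/(1-ρ) = 0.53343/(1-0.53343) = 1.1433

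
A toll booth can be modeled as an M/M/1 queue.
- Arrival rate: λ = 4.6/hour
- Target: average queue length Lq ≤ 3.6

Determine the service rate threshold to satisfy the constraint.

For M/M/1: Lq = λ²/(μ(μ-λ))
Need Lq ≤ 3.6, i.e. μ(μ-λ) ≥ λ²/3.6
μ² - 4.6μ - 21.16/3.6 ≥ 0  →  μ² - 4.6μ - 5.87778 ≥ 0
Quadratic formula (positive root): μ = [λ + √(λ² + 4×5.87778)]/2
Discriminant: 21.16 + 4×5.87778 = 44.6711, √44.6711 = 6.6836
μ ≥ (4.6 + 6.6836)/2 = 5.6418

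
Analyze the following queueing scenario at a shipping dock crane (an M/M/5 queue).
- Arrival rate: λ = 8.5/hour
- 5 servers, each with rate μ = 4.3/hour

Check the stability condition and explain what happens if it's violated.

Stability requires ρ = λ/(cμ) < 1
ρ = 8.5/(5 × 4.3) = 8.5/21.50 = 0.3953
Since 0.3953 < 1, the system is STABLE.
The servers are busy 39.53% of the time.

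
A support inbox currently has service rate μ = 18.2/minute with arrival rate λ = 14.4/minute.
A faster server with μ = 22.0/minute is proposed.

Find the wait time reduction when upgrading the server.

System 1: ρ₁ = 14.4/18.2 = 0.7912, W₁ = 1/(18.2-14.4) = 0.2632
System 2: ρ₂ = 14.4/22.0 = 0.6545, W₂ = 1/(22.0-14.4) = 0.1316
Improvement: (W₁-W₂)/W₁ = (0.2632-0.1316)/0.2632 = 50.00%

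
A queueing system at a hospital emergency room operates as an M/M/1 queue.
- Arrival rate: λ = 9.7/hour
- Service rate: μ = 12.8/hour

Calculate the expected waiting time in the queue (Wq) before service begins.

First, compute utilization: ρ = λ/μ = 9.7/12.8 = 0.7578
For M/M/1: Wq = λ/(μ(μ-λ))
Wq = 9.7/(12.8 × (12.8-9.7))
Wq = 9.7/(12.8 × 3.10)
Wq = 0.2445 hours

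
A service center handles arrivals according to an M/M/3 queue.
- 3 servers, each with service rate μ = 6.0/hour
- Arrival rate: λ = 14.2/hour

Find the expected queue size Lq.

Traffic intensity: ρ = λ/(cμ) = 14.2/(3×6.0) = 0.7889
Since ρ = 0.7889 < 1, system is stable.
Offered load a = λ/μ = cρ = 14.2/6.0 = 2.3667
P₀ = [ Σₙ₌₀^2 aⁿ/n! + a^3/(3!(1-ρ)) ]⁻¹
Σ = a^0/0! + a^1/1! + a^2/2! = 1.00000 + 2.36667 + 2.80056 = 6.1672
a^3/(3!(1-ρ)) = 13.25596/(6 × 0.2111111) = 10.4652
P₀ = 1/(6.1672 + 10.4652) = 0.06012
Lq = P₀·a^3·ρ / (3!(1-ρ)²) = 0.060123 × 13.2560 × 0.78889 / (6 × 0.044568) = 2.3512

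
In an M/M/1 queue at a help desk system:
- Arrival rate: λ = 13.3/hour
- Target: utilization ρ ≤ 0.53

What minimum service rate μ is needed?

ρ = λ/μ, so μ = λ/ρ
μ ≥ 13.3/0.53 = 25.0943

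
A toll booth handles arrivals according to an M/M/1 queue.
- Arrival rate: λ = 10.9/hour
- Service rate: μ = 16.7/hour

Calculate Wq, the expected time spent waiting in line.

First, compute utilization: ρ = λ/μ = 10.9/16.7 = 0.6527
For M/M/1: Wq = λ/(μ(μ-λ))
Wq = 10.9/(16.7 × (16.7-10.9))
Wq = 10.9/(16.7 × 5.80)
Wq = 0.1125 hours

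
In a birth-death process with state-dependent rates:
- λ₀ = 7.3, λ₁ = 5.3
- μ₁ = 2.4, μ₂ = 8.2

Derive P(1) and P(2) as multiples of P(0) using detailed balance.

Balance equations:
State 0: λ₀P₀ = μ₁P₁ → P₁ = (λ₀/μ₁)P₀ = (7.3/2.4)P₀ = 3.0417P₀
State 1: P₂ = (λ₀λ₁)/(μ₁μ₂)P₀ = (7.3×5.3)/(2.4×8.2)P₀ = 1.9660P₀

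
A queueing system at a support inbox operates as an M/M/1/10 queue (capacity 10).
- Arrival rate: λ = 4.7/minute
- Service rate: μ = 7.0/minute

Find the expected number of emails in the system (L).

ρ = λ/μ = 4.7/7.0 = 0.67143
P₀ = (1-ρ)/(1-ρ^(K+1)) = (1-0.67143)/(1-0.67143^11) = 0.32857/0.98750 = 0.3327
P_K = P₀×ρ^K = 0.33273 × 0.67143^10 = 0.33273 × 0.018621 = 0.006196
L = ρ[1 - (K+1)ρ^K + Kρ^(K+1)] / [(1-ρ)(1-ρ^(K+1))]
L = 0.67143 × (1 - 11×0.01862 + 10×0.01250) / ((1 - 0.67143) × (1 - 0.01250)) = 1.9042 emails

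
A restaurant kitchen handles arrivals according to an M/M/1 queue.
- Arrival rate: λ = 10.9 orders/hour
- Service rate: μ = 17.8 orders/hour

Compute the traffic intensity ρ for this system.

Server utilization: ρ = λ/μ
ρ = 10.9/17.8 = 0.6124
The server is busy 61.24% of the time.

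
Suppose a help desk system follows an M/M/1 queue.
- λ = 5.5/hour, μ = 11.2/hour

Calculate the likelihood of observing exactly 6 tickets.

ρ = λ/μ = 5.5/11.2 = 0.49107
P(n) = (1-ρ)ρⁿ
P(6) = (1-0.49107) × 0.49107^6
P(6) = 0.50893 × 0.014024
P(6) = 0.007137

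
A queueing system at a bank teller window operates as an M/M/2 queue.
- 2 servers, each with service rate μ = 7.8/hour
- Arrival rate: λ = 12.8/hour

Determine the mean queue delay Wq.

Traffic intensity: ρ = λ/(cμ) = 12.8/(2×7.8) = 0.8205
Since ρ = 0.8205 < 1, system is stable.
Offered load a = λ/μ = cρ = 12.8/7.8 = 1.6410
P₀ = [ Σₙ₌₀^1 aⁿ/n! + a^2/(2!(1-ρ)) ]⁻¹
Σ = a^0/0! + a^1/1! = 1.0000 + 1.6410 = 2.6410
a^2/(2!(1-ρ)) = 2.6930/(2 × 0.17949) = 7.5018
P₀ = 1/(2.6410 + 7.5018) = 0.09859
Lq = P₀·a^2·ρ / (2!(1-ρ)²) = 0.098592 × 2.6930 × 0.82051 / (2 × 0.032216) = 3.3811
Wq = Lq/λ = 3.3811/12.8 = 0.2641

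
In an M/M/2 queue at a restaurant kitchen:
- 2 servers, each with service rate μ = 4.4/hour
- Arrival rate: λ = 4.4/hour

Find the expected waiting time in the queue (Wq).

Traffic intensity: ρ = λ/(cμ) = 4.4/(2×4.4) = 0.5000
Since ρ = 0.5000 < 1, system is stable.
Offered load a = λ/μ = cρ = 4.4/4.4 = 1.0000
P₀ = [ Σₙ₌₀^1 aⁿ/n! + a^2/(2!(1-ρ)) ]⁻¹
Σ = a^0/0! + a^1/1! = 1.0000 + 1.0000 = 2.0000
a^2/(2!(1-ρ)) = 1.0000/(2 × 0.5000) = 1.0000
P₀ = 1/(2.0000 + 1.0000) = 0.3333
Lq = P₀·a^2·ρ / (2!(1-ρ)²) = 0.3333 × 1.0000 × 0.5000 / (2 × 0.2500) = 0.3333
Wq = Lq/λ = 0.33333/4.4 = 0.07576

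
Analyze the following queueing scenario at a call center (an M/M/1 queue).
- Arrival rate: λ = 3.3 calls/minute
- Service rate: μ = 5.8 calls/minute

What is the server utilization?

Server utilization: ρ = λ/μ
ρ = 3.3/5.8 = 0.5690
The server is busy 56.90% of the time.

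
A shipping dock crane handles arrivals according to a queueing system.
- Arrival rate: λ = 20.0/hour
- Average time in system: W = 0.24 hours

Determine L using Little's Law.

Little's Law: L = λW
L = 20.0 × 0.24 = 4.8000 containers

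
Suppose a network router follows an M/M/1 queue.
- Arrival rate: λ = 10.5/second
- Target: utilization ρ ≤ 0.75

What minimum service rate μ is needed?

ρ = λ/μ, so μ = λ/ρ
μ ≥ 10.5/0.75 = 14.0000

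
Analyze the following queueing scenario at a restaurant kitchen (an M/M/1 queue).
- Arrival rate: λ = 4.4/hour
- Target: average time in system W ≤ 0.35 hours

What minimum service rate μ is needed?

For M/M/1: W = 1/(μ-λ)
Need W ≤ 0.35, so 1/(μ-λ) ≤ 0.35
μ - λ ≥ 1/0.35 = 2.8571
μ ≥ 4.4 + 2.8571 = 7.2571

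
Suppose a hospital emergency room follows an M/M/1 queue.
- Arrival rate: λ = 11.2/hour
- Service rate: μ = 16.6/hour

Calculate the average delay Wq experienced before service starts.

First, compute utilization: ρ = λ/μ = 11.2/16.6 = 0.6747
For M/M/1: Wq = λ/(μ(μ-λ))
Wq = 11.2/(16.6 × (16.6-11.2))
Wq = 11.2/(16.6 × 5.40)
Wq = 0.1249 hours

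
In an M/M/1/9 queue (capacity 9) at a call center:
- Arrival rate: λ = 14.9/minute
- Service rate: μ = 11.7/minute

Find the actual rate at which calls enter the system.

ρ = λ/μ = 14.9/11.7 = 1.2735
P₀ = (1-ρ)/(1-ρ^(K+1)) = (1-1.2735)/(1-1.2735^10) = -0.2735/-10.2199 = 0.02676
P_K = P₀×ρ^K = 0.02676 × 1.2735^9 = 0.02676 × 8.8103 = 0.2358
λ_eff = λ(1-P_K) = 14.9 × (1 - 0.23578) = 14.9 × 0.76422 = 11.3869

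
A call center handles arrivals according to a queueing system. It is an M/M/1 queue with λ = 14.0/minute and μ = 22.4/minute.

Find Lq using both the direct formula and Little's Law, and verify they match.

Method 1 (direct): Lq = λ²/(μ(μ-λ)) = 196.00/(22.4 × 8.40) = 1.0417

Method 2 (Little's Law):
W = 1/(μ-λ) = 1/8.40 = 0.119048
Wq = W - 1/μ = 0.119048 - 0.0446429 = 0.074405
Lq = λWq = 14.0 × 0.074405 = 1.0417 ✔ (matches Method 1)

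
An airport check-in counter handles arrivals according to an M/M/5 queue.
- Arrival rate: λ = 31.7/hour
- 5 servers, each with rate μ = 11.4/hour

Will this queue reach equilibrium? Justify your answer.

Stability requires ρ = λ/(cμ) < 1
ρ = 31.7/(5 × 11.4) = 31.7/57.00 = 0.5561
Since 0.5561 < 1, the system is STABLE.
The servers are busy 55.61% of the time.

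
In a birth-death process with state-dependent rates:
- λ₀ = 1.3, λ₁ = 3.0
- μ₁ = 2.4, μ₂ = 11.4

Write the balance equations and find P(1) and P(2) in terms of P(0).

Balance equations:
State 0: λ₀P₀ = μ₁P₁ → P₁ = (λ₀/μ₁)P₀ = (1.3/2.4)P₀ = 0.5417P₀
State 1: P₂ = (λ₀λ₁)/(μ₁μ₂)P₀ = (1.3×3.0)/(2.4×11.4)P₀ = 0.1425P₀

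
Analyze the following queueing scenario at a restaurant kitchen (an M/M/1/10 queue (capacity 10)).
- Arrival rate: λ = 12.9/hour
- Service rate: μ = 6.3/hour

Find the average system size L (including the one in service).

ρ = λ/μ = 12.9/6.3 = 2.04762
P₀ = (1-ρ)/(1-ρ^(K+1)) = (1-2.04762)/(1-2.04762^11) = -1.0476/-2652.0351 = 0.0003950
P_K = P₀×ρ^K = 0.0003950 × 2.04762^10 = 0.0003950 × 1295.6677 = 0.5118
L = ρ[1 - (K+1)ρ^K + Kρ^(K+1)] / [(1-ρ)(1-ρ^(K+1))]
L = 2.04762 × (1 - 11×1295.6677 + 10×2653.0351) / ((1 - 2.04762) × (1 - 2653.0351)) = 9.0496 orders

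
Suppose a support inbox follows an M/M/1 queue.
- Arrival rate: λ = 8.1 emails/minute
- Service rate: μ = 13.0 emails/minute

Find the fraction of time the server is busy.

Server utilization: ρ = λ/μ
ρ = 8.1/13.0 = 0.6231
The server is busy 62.31% of the time.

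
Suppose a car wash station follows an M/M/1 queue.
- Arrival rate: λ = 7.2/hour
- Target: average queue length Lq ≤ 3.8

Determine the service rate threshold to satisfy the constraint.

For M/M/1: Lq = λ²/(μ(μ-λ))
Need Lq ≤ 3.8, i.e. μ(μ-λ) ≥ λ²/3.8
μ² - 7.2μ - 51.84/3.8 ≥ 0  →  μ² - 7.2μ - 13.6421 ≥ 0
Quadratic formula (positive root): μ = [λ + √(λ² + 4×13.6421)]/2
Discriminant: 51.84 + 4×13.6421 = 106.4084, √106.4084 = 10.3154
μ ≥ (7.2 + 10.3154)/2 = 8.7577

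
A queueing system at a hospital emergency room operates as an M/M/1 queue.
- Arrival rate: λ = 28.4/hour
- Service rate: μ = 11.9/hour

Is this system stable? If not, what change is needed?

Stability requires ρ = λ/(cμ) < 1
ρ = 28.4/(1 × 11.9) = 28.4/11.90 = 2.3866
Since 2.3866 ≥ 1, the system is UNSTABLE.
Queue grows without bound. Need μ > λ = 28.4.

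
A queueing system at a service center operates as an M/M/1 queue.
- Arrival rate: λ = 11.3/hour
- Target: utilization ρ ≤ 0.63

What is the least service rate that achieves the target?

ρ = λ/μ, so μ = λ/ρ
μ ≥ 11.3/0.63 = 17.9365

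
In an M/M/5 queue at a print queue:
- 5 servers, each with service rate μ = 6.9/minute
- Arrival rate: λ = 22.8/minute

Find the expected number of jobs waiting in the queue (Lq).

Traffic intensity: ρ = λ/(cμ) = 22.8/(5×6.9) = 0.6609
Since ρ = 0.6609 < 1, system is stable.
Offered load a = λ/μ = cρ = 22.8/6.9 = 3.3043
P₀ = [ Σₙ₌₀^4 aⁿ/n! + a^5/(5!(1-ρ)) ]⁻¹
Σ = a^0/0! + a^1/1! + a^2/2! + a^3/3! + a^4/4! = 1.0000 + 3.3043 + 5.4594 + 6.0132 + 4.9674 = 20.7443
a^5/(5!(1-ρ)) = 393.9388/(120 × 0.33913) = 9.6801
P₀ = 1/(20.7443 + 9.6801) = 0.03287
Lq = P₀·a^5·ρ / (5!(1-ρ)²) = 0.032868 × 393.9388 × 0.66087 / (120 × 0.11501) = 0.6200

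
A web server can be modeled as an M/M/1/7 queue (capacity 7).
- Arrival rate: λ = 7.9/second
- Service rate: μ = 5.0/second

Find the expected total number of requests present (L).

ρ = λ/μ = 7.9/5.0 = 1.5800
P₀ = (1-ρ)/(1-ρ^(K+1)) = (1-1.5800)/(1-1.5800^8) = -0.5800/-37.8380 = 0.01533
P_K = P₀×ρ^K = 0.01533 × 1.5800^7 = 0.01533 × 24.5810 = 0.3768
L = ρ[1 - (K+1)ρ^K + Kρ^(K+1)] / [(1-ρ)(1-ρ^(K+1))]
L = 1.5800 × (1 - 8×24.5810 + 7×38.8380) / ((1 - 1.5800) × (1 - 38.8380)) = 5.4873 requests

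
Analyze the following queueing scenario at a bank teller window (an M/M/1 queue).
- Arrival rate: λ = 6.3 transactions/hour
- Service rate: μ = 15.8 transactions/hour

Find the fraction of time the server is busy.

Server utilization: ρ = λ/μ
ρ = 6.3/15.8 = 0.3987
The server is busy 39.87% of the time.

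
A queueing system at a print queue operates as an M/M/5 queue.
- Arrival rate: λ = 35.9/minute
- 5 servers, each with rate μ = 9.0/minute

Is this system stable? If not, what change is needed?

Stability requires ρ = λ/(cμ) < 1
ρ = 35.9/(5 × 9.0) = 35.9/45.00 = 0.7978
Since 0.7978 < 1, the system is STABLE.
The servers are busy 79.78% of the time.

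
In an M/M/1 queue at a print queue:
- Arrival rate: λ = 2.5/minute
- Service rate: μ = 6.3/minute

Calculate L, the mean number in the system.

ρ = λ/μ = 2.5/6.3 = 0.3968
For M/M/1: L = λ/(μ-λ)
L = 2.5/(6.3-2.5) = 2.5/3.80
L = 0.6579 jobs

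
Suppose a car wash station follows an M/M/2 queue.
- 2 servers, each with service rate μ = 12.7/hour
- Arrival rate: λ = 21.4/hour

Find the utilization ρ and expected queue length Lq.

Traffic intensity: ρ = λ/(cμ) = 21.4/(2×12.7) = 0.8425
Since ρ = 0.8425 < 1, system is stable.
Offered load a = λ/μ = cρ = 21.4/12.7 = 1.6850
P₀ = [ Σₙ₌₀^1 aⁿ/n! + a^2/(2!(1-ρ)) ]⁻¹
Σ = a^0/0! + a^1/1! = 1.0000 + 1.6850 = 2.6850
a^2/(2!(1-ρ)) = 2.83936/(2 × 0.157480) = 9.0150
P₀ = 1/(2.6850 + 9.0150) = 0.08547
Lq = P₀·a^2·ρ / (2!(1-ρ)²) = 0.08547 × 2.8394 × 0.8425 / (2 × 0.02480) = 4.1222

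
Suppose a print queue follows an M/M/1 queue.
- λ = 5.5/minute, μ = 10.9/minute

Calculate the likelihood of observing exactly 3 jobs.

ρ = λ/μ = 5.5/10.9 = 0.5046
P(n) = (1-ρ)ρⁿ
P(3) = (1-0.5046) × 0.5046^3
P(3) = 0.49540 × 0.12848
P(3) = 0.06365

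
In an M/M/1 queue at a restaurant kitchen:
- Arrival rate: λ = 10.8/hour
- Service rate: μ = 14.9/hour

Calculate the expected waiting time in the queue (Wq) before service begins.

First, compute utilization: ρ = λ/μ = 10.8/14.9 = 0.7248
For M/M/1: Wq = λ/(μ(μ-λ))
Wq = 10.8/(14.9 × (14.9-10.8))
Wq = 10.8/(14.9 × 4.10)
Wq = 0.1768 hours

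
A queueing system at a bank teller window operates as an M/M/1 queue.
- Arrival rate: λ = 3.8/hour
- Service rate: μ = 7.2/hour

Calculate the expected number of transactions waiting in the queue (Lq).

ρ = λ/μ = 3.8/7.2 = 0.5278
For M/M/1: Lq = λ²/(μ(μ-λ))
Lq = 14.44/(7.2 × 3.40)
Lq = 0.5899 transactions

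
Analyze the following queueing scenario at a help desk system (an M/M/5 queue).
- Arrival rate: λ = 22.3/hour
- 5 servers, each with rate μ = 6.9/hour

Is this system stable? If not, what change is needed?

Stability requires ρ = λ/(cμ) < 1
ρ = 22.3/(5 × 6.9) = 22.3/34.50 = 0.6464
Since 0.6464 < 1, the system is STABLE.
The servers are busy 64.64% of the time.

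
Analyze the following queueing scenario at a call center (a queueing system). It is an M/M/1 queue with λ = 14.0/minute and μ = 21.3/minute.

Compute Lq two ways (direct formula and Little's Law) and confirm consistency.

Method 1 (direct): Lq = λ²/(μ(μ-λ)) = 196.00/(21.3 × 7.30) = 1.2605

Method 2 (Little's Law):
W = 1/(μ-λ) = 1/7.30 = 0.136986
Wq = W - 1/μ = 0.136986 - 0.0469484 = 0.090038
Lq = λWq = 14.0 × 0.090038 = 1.2605 ✔ (matches Method 1)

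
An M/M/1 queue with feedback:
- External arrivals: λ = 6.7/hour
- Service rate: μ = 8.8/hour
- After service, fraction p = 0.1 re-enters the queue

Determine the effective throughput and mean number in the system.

Effective arrival rate: λ_eff = λ/(1-p) = 6.7/(1-0.1) = 6.7/0.90 = 7.44444
ρ = λ_eff/μ = 7.44444/8.8 = 0.84596
L = ρ/(1-ρ) = 0.84596/(1-0.84596) = 5.4918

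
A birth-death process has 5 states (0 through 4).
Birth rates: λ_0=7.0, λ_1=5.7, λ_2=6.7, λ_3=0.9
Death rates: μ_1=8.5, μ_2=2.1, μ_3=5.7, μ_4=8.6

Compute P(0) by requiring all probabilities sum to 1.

Ratios P(n)/P(0) = (λ₀···λₙ₋₁)/(μ₁···μₙ):
P(1)/P(0) = (7.0)/(8.5) = 0.823529
P(2)/P(0) = (7.0×5.7)/(8.5×2.1) = 2.23529
P(3)/P(0) = (7.0×5.7×6.7)/(8.5×2.1×5.7) = 2.62745
P(4)/P(0) = (7.0×5.7×6.7×0.9)/(8.5×2.1×5.7×8.6) = 0.274966

Normalization: ∑ P(n) = 1
P(0) × (1.00000 + 0.823529 + 2.23529 + 2.62745 + 0.274966) = 1
P(0) × 6.9612 = 1
P(0) = 1/6.9612 = 0.1437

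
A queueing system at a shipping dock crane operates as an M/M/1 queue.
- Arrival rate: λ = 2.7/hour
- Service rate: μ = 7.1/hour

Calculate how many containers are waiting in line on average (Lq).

ρ = λ/μ = 2.7/7.1 = 0.3803
For M/M/1: Lq = λ²/(μ(μ-λ))
Lq = 7.29/(7.1 × 4.40)
Lq = 0.2334 containers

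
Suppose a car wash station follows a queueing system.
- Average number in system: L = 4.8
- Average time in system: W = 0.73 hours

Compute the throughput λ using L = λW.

Little's Law: L = λW, so λ = L/W
λ = 4.8/0.73 = 6.5753 cars/hour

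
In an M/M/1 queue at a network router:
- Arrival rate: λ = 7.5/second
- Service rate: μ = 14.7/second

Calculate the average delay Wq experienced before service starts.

First, compute utilization: ρ = λ/μ = 7.5/14.7 = 0.5102
For M/M/1: Wq = λ/(μ(μ-λ))
Wq = 7.5/(14.7 × (14.7-7.5))
Wq = 7.5/(14.7 × 7.20)
Wq = 0.07086 seconds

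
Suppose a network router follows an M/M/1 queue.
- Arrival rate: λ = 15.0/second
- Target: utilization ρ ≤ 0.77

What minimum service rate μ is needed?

ρ = λ/μ, so μ = λ/ρ
μ ≥ 15.0/0.77 = 19.4805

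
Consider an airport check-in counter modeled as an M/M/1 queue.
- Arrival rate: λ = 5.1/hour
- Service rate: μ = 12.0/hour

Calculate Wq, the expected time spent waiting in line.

First, compute utilization: ρ = λ/μ = 5.1/12.0 = 0.4250
For M/M/1: Wq = λ/(μ(μ-λ))
Wq = 5.1/(12.0 × (12.0-5.1))
Wq = 5.1/(12.0 × 6.90)
Wq = 0.06159 hours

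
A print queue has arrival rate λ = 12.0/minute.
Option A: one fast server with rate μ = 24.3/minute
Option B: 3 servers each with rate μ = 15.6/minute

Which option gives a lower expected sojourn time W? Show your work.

Option A: single server μ = 24.3 (M/M/1)
  ρ_A = 12.0/24.3 = 0.4938
  W_A = 1/(μ-λ) = 1/(24.3-12.0) = 1/12.30 = 0.08130

Option B: 3 servers μ = 15.6 (M/M/3)
  ρ_B = λ/(cμ) = 12.0/(3×15.6) = 0.2564
  Offered load a = λ/μ = cρ = 12.0/15.6 = 0.7692
  P₀ = [ Σₙ₌₀^2 aⁿ/n! + a^3/(3!(1-ρ)) ]⁻¹
  Σ = a^0/0! + a^1/1! + a^2/2! = 1.0000 + 0.7692 + 0.2959 = 2.0651
  a^3/(3!(1-ρ)) = 0.4552/(6 × 0.7436) = 0.1020
  P₀ = 1/(2.0651 + 0.1020) = 0.4614
  Lq = P₀·a^3·ρ / (3!(1-ρ)²) = 0.4614 × 0.4552 × 0.2564 / (6 × 0.5529) = 0.01623
  Wq_B = Lq/λ = 0.016233/12.0 = 0.0013528
  W_B = Wq_B + 1/μ = 0.0013528 + 0.064103 = 0.06546

Since W_B = 0.06546 < W_A = 0.08130, Option B (multiple servers) has the shorter time in system.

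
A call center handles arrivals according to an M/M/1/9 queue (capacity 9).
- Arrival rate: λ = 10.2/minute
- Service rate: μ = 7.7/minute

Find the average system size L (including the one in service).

ρ = λ/μ = 10.2/7.7 = 1.32468
P₀ = (1-ρ)/(1-ρ^(K+1)) = (1-1.32468)/(1-1.32468^10) = -0.3247/-15.6383 = 0.02076
P_K = P₀×ρ^K = 0.02076 × 1.32468^9 = 0.02076 × 12.5603 = 0.2608
L = ρ[1 - (K+1)ρ^K + Kρ^(K+1)] / [(1-ρ)(1-ρ^(K+1))]
L = 1.32468 × (1 - 10×12.56027 + 9×16.63833) / ((1 - 1.32468) × (1 - 16.63833)) = 6.5595 calls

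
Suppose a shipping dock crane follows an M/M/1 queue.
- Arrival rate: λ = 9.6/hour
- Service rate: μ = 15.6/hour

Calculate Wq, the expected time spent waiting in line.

First, compute utilization: ρ = λ/μ = 9.6/15.6 = 0.6154
For M/M/1: Wq = λ/(μ(μ-λ))
Wq = 9.6/(15.6 × (15.6-9.6))
Wq = 9.6/(15.6 × 6.00)
Wq = 0.1026 hours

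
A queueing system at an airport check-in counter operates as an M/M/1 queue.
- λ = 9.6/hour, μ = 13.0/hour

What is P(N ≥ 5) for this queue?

ρ = λ/μ = 9.6/13.0 = 0.73846
P(N ≥ n) = ρⁿ
P(N ≥ 5) = 0.73846^5
P(N ≥ 5) = 0.2196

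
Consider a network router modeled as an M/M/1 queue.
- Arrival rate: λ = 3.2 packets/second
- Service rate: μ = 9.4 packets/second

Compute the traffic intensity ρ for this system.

Server utilization: ρ = λ/μ
ρ = 3.2/9.4 = 0.3404
The server is busy 34.04% of the time.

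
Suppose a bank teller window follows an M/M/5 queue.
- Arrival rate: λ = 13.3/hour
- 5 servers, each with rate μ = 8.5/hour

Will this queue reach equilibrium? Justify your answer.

Stability requires ρ = λ/(cμ) < 1
ρ = 13.3/(5 × 8.5) = 13.3/42.50 = 0.3129
Since 0.3129 < 1, the system is STABLE.
The servers are busy 31.29% of the time.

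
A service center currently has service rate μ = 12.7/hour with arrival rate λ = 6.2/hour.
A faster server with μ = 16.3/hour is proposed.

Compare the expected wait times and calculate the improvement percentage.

System 1: ρ₁ = 6.2/12.7 = 0.4882, W₁ = 1/(12.7-6.2) = 0.153846
System 2: ρ₂ = 6.2/16.3 = 0.3804, W₂ = 1/(16.3-6.2) = 0.0990099
Improvement: (W₁-W₂)/W₁ = (0.153846-0.0990099)/0.153846 = 35.64%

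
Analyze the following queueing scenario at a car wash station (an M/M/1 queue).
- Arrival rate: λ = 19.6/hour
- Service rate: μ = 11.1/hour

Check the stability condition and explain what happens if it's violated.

Stability requires ρ = λ/(cμ) < 1
ρ = 19.6/(1 × 11.1) = 19.6/11.10 = 1.7658
Since 1.7658 ≥ 1, the system is UNSTABLE.
Queue grows without bound. Need μ > λ = 19.6.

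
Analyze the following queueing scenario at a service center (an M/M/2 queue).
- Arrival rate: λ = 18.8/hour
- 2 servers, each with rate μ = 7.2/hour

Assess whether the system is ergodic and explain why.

Stability requires ρ = λ/(cμ) < 1
ρ = 18.8/(2 × 7.2) = 18.8/14.40 = 1.3056
Since 1.3056 ≥ 1, the system is UNSTABLE.
Need c > λ/μ = 18.8/7.2 = 2.61.
Minimum servers needed: c = 3.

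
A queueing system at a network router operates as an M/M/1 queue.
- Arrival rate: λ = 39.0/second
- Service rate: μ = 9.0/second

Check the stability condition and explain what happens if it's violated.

Stability requires ρ = λ/(cμ) < 1
ρ = 39.0/(1 × 9.0) = 39.0/9.00 = 4.3333
Since 4.3333 ≥ 1, the system is UNSTABLE.
Queue grows without bound. Need μ > λ = 39.0.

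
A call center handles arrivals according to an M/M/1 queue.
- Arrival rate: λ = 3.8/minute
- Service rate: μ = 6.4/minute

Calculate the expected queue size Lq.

ρ = λ/μ = 3.8/6.4 = 0.5937
For M/M/1: Lq = λ²/(μ(μ-λ))
Lq = 14.44/(6.4 × 2.60)
Lq = 0.8678 calls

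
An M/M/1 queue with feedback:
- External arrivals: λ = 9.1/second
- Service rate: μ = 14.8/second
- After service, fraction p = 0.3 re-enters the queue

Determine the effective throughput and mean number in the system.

Effective arrival rate: λ_eff = λ/(1-p) = 9.1/(1-0.3) = 9.1/0.70 = 13.0000
ρ = λ_eff/μ = 13.0000/14.8 = 0.878378
L = ρ/(1-ρ) = 0.878378/(1-0.878378) = 7.2222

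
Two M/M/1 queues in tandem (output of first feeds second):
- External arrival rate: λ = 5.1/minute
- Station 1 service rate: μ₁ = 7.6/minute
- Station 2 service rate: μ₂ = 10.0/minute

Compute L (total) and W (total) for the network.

By Jackson's theorem, each station behaves as independent M/M/1.
Station 1: ρ₁ = 5.1/7.6 = 0.6711, L₁ = ρ₁/(1-ρ₁) = λ/(μ₁-λ) = 5.1/2.50 = 2.0400
Station 2: ρ₂ = 5.1/10.0 = 0.5100, L₂ = ρ₂/(1-ρ₂) = λ/(μ₂-λ) = 5.1/4.90 = 1.0408
Total: L = L₁ + L₂ = 2.0400 + 1.0408 = 3.0808
W = L/λ = 3.0808/5.1 = 0.6041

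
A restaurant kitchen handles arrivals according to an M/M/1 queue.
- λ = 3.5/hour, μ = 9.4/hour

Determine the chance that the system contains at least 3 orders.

ρ = λ/μ = 3.5/9.4 = 0.37234
P(N ≥ n) = ρⁿ
P(N ≥ 3) = 0.37234^3
P(N ≥ 3) = 0.05162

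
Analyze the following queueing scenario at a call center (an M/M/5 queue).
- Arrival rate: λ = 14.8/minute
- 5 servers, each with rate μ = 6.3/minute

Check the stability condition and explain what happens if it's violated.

Stability requires ρ = λ/(cμ) < 1
ρ = 14.8/(5 × 6.3) = 14.8/31.50 = 0.4698
Since 0.4698 < 1, the system is STABLE.
The servers are busy 46.98% of the time.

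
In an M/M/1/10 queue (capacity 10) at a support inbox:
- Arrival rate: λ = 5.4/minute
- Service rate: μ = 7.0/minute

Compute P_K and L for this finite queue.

ρ = λ/μ = 5.4/7.0 = 0.77143
P₀ = (1-ρ)/(1-ρ^(K+1)) = (1-0.77143)/(1-0.77143^11) = 0.22857/0.94242 = 0.2425
P_K = P₀×ρ^K = 0.2425 × 0.77143^10 = 0.2425 × 0.07464 = 0.01810
Blocking probability P_10 = 0.01810 (1.81%)
L = ρ[1 - (K+1)ρ^K + Kρ^(K+1)] / [(1-ρ)(1-ρ^(K+1))]
L = 0.77143 × (1 - 11×0.07464 + 10×0.05758) / ((1 - 0.77143) × (1 - 0.05758)) = 2.7030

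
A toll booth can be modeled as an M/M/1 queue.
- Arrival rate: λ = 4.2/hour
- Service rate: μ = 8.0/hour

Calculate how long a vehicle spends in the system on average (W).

First, compute utilization: ρ = λ/μ = 4.2/8.0 = 0.5250
For M/M/1: W = 1/(μ-λ)
W = 1/(8.0-4.2) = 1/3.80
W = 0.2632 hours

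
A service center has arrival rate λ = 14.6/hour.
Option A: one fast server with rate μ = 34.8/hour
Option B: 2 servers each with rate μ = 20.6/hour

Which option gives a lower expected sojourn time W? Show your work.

Option A: single server μ = 34.8 (M/M/1)
  ρ_A = 14.6/34.8 = 0.4195
  W_A = 1/(μ-λ) = 1/(34.8-14.6) = 1/20.20 = 0.04950

Option B: 2 servers μ = 20.6 (M/M/2)
  ρ_B = λ/(cμ) = 14.6/(2×20.6) = 0.3544
  Offered load a = λ/μ = cρ = 14.6/20.6 = 0.7087
  P₀ = [ Σₙ₌₀^1 aⁿ/n! + a^2/(2!(1-ρ)) ]⁻¹
  Σ = a^0/0! + a^1/1! = 1.0000 + 0.7087 = 1.7087
  a^2/(2!(1-ρ)) = 0.5023/(2 × 0.6456) = 0.3890
  P₀ = 1/(1.7087 + 0.3890) = 0.4767
  Lq = P₀·a^2·ρ / (2!(1-ρ)²) = 0.4767 × 0.5023 × 0.3544 / (2 × 0.4168) = 0.1018
  Wq_B = Lq/λ = 0.101783/14.6 = 0.0069714
  W_B = Wq_B + 1/μ = 0.0069714 + 0.048544 = 0.05552

Since W_A = 0.04950 < W_B = 0.05552, Option A (single fast server) has the shorter time in system.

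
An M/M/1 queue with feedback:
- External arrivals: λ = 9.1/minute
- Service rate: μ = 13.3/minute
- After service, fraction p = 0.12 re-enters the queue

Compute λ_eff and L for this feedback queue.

Effective arrival rate: λ_eff = λ/(1-p) = 9.1/(1-0.12) = 9.1/0.88 = 10.3409
ρ = λ_eff/μ = 10.3409/13.3 = 0.77751
L = ρ/(1-ρ) = 0.77751/(1-0.77751) = 3.4946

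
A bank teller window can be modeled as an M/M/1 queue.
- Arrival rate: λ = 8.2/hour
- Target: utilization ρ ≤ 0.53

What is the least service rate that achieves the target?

ρ = λ/μ, so μ = λ/ρ
μ ≥ 8.2/0.53 = 15.4717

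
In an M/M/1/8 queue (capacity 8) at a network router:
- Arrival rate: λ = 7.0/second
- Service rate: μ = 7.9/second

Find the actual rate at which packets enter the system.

ρ = λ/μ = 7.0/7.9 = 0.886076
P₀ = (1-ρ)/(1-ρ^(K+1)) = (1-0.886076)/(1-0.886076^9) = 0.113924/0.663303 = 0.1718
P_K = P₀×ρ^K = 0.17175 × 0.886076^8 = 0.17175 × 0.37999 = 0.06526
λ_eff = λ(1-P_K) = 7.0 × (1 - 0.06526) = 7.0 × 0.93474 = 6.5432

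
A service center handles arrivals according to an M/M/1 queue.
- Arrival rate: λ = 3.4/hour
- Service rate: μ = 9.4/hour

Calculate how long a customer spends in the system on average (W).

First, compute utilization: ρ = λ/μ = 3.4/9.4 = 0.3617
For M/M/1: W = 1/(μ-λ)
W = 1/(9.4-3.4) = 1/6.00
W = 0.1667 hours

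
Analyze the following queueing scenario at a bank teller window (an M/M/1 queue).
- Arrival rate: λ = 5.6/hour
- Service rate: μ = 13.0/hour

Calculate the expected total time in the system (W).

First, compute utilization: ρ = λ/μ = 5.6/13.0 = 0.4308
For M/M/1: W = 1/(μ-λ)
W = 1/(13.0-5.6) = 1/7.40
W = 0.1351 hours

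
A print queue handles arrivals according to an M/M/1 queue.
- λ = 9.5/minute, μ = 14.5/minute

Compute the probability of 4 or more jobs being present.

ρ = λ/μ = 9.5/14.5 = 0.6552
P(N ≥ n) = ρⁿ
P(N ≥ 4) = 0.6552^4
P(N ≥ 4) = 0.1843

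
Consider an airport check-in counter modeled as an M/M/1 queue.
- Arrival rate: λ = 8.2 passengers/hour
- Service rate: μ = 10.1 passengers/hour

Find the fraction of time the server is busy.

Server utilization: ρ = λ/μ
ρ = 8.2/10.1 = 0.8119
The server is busy 81.19% of the time.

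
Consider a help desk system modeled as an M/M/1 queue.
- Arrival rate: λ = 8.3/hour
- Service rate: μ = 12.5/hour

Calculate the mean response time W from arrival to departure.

First, compute utilization: ρ = λ/μ = 8.3/12.5 = 0.6640
For M/M/1: W = 1/(μ-λ)
W = 1/(12.5-8.3) = 1/4.20
W = 0.2381 hours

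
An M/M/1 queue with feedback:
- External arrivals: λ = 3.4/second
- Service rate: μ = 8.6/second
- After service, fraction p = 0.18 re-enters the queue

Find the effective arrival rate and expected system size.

Effective arrival rate: λ_eff = λ/(1-p) = 3.4/(1-0.18) = 3.4/0.82 = 4.1463
ρ = λ_eff/μ = 4.1463/8.6 = 0.48213
L = ρ/(1-ρ) = 0.48213/(1-0.48213) = 0.9310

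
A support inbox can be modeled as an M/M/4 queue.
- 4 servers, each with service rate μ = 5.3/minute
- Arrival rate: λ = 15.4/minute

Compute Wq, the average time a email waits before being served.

Traffic intensity: ρ = λ/(cμ) = 15.4/(4×5.3) = 0.7264
Since ρ = 0.7264 < 1, system is stable.
Offered load a = λ/μ = cρ = 15.4/5.3 = 2.9057
P₀ = [ Σₙ₌₀^3 aⁿ/n! + a^4/(4!(1-ρ)) ]⁻¹
Σ = a^0/0! + a^1/1! + a^2/2! + a^3/3! = 1.0000 + 2.9057 + 4.2214 + 4.0887 = 12.2158
a^4/(4!(1-ρ)) = 71.28192/(24 × 0.2735849) = 10.8562
P₀ = 1/(12.2158 + 10.8562) = 0.04334
Lq = P₀·a^4·ρ / (4!(1-ρ)²) = 0.043343 × 71.2819 × 0.72642 / (24 × 0.074849) = 1.2494
Wq = Lq/λ = 1.2494/15.4 = 0.08113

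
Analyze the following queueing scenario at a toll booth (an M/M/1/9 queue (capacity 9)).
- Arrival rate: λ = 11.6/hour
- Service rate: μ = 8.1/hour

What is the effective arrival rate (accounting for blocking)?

ρ = λ/μ = 11.6/8.1 = 1.4321
P₀ = (1-ρ)/(1-ρ^(K+1)) = (1-1.4321)/(1-1.4321^10) = -0.4321/-35.2855 = 0.01225
P_K = P₀×ρ^K = 0.012246 × 1.4321^9 = 0.012246 × 25.3373 = 0.3103
λ_eff = λ(1-P_K) = 11.6 × (1 - 0.31028) = 11.6 × 0.68972 = 8.0008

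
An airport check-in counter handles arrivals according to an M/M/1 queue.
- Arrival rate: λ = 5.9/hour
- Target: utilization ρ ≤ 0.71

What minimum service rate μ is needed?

ρ = λ/μ, so μ = λ/ρ
μ ≥ 5.9/0.71 = 8.3099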